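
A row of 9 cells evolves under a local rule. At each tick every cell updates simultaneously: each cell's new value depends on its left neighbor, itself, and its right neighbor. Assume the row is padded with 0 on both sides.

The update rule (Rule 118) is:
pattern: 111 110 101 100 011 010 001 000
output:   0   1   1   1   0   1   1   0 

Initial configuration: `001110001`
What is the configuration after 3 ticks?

tick 1: 010011011
tick 2: 111101101
tick 3: 000110111

000110111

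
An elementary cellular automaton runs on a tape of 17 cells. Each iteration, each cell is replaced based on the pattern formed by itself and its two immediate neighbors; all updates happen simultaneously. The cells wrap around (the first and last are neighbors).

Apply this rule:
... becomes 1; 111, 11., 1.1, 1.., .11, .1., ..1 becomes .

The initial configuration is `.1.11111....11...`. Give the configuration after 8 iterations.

iteration 1: .........11....11
iteration 2: .1111111....11...
iteration 3: .........11....11  (repeats iteration 1; period 2)
iteration 8: .1111111....11...

.1111111....11...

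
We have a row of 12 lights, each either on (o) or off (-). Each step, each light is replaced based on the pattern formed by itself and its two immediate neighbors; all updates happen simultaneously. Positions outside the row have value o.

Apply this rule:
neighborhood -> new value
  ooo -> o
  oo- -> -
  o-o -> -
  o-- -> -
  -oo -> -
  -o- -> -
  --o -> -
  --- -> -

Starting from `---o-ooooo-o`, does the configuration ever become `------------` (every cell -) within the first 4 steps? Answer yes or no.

yes

------ooo---
-------o----
------------
all cells are - at step 3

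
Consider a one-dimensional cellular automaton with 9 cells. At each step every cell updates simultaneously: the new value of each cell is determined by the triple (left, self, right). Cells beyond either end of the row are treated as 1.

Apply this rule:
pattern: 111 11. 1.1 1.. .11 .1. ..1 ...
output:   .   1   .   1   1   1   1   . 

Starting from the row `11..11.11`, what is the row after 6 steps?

.11.11.1.

.11111.1.
.1...1.1.
.11.11.1.
.11.11.1.  (fixed point — unchanged through step 6)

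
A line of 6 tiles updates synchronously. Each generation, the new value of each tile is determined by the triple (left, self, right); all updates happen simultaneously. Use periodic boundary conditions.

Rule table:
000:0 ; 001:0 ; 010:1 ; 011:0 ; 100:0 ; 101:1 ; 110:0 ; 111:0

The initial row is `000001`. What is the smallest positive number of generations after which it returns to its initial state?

000001

1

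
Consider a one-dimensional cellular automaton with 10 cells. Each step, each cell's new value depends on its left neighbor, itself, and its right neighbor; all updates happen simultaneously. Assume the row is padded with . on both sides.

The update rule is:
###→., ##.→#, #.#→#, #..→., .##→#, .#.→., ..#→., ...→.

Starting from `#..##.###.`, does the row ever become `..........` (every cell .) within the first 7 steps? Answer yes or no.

step 1: ...####.#.
step 2: ...#..##..
step 3: ......##..
step 4: ......##..  (fixed point — unchanged through step 7)
step 7 is ......##.., still not uniform .

no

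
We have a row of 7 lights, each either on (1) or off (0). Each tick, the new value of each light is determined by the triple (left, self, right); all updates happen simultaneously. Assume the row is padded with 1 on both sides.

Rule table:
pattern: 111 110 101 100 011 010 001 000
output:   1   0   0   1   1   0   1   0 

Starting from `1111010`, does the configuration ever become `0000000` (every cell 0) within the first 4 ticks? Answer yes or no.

1110000
1101001
1000111
0101111
tick 4 is 0101111, still not uniform 0

no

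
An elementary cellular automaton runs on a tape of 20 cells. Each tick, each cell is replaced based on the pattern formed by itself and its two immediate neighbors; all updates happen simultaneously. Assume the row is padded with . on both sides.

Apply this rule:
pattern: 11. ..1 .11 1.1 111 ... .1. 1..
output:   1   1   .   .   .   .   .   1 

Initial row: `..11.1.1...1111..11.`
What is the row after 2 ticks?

1...1..1...1.1..1..1

tick 1: .1.1....1.1...111.11
tick 2: 1...1..1...1.1..1..1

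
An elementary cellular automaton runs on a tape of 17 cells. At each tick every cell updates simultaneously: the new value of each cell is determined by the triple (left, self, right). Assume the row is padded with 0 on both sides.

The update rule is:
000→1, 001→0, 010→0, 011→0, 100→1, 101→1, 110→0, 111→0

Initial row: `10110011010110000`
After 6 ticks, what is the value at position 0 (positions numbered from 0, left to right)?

1

01001000101001111
00100110010100000
10010001001011111
01001100100100000
00100010010011111
10011001001000000
position 0 holds 1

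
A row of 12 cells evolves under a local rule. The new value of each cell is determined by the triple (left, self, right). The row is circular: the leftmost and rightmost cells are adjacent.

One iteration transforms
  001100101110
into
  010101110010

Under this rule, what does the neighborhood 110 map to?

At position 3 the neighborhood is 110; the next row has 1 there.

1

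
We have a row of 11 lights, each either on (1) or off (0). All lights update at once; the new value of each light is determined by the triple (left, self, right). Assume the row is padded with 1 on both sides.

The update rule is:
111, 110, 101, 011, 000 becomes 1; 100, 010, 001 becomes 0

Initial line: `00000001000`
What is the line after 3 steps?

11111110001

01111100010
11111101001
11111110001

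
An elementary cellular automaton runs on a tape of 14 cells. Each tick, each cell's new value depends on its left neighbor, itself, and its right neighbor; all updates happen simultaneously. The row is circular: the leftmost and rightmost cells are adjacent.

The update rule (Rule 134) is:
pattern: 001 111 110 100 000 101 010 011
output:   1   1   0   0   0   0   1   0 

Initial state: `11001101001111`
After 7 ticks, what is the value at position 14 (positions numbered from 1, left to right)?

1

tick 1: 10010001010111
tick 2: 00110011010011
tick 3: 01000100010100
tick 4: 11001100110100
tick 5: 00010001000101
tick 6: 00110011001101
tick 7: 01000100010001
position 14 holds 1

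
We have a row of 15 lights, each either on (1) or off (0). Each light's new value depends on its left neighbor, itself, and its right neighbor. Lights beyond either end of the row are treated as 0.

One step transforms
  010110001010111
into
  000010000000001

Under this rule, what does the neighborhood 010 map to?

0

At position 1 the neighborhood is 010; the next row has 0 there.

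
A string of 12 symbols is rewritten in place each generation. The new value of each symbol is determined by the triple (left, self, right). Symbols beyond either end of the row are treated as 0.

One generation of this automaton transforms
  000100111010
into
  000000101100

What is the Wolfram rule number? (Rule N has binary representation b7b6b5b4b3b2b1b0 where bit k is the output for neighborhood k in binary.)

position 7: 111 → 0  (bit 7 = 0)
position 8: 110 → 1  (bit 6 = 1)
position 9: 101 → 1  (bit 5 = 1)
position 4: 100 → 0  (bit 4 = 0)
position 6: 011 → 1  (bit 3 = 1)
position 3: 010 → 0  (bit 2 = 0)
position 2: 001 → 0  (bit 1 = 0)
position 0: 000 → 0  (bit 0 = 0)
bits b7..b0 = 01101000 = 104

104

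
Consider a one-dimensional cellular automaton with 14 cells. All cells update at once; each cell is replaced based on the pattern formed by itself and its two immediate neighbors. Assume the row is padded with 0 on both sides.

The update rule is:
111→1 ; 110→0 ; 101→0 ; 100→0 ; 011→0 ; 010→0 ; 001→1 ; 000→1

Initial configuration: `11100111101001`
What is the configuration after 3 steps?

00100111101001

01001011000010
10010000011100
00100111101001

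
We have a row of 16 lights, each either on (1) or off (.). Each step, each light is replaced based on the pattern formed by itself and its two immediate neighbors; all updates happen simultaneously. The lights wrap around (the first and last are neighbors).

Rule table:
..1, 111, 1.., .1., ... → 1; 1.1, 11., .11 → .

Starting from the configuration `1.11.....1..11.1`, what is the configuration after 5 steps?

step 1: ....11111111....
step 2: 1111.111111.1111
step 3: 111...1111...111
step 4: 11.111.11.111.11
step 5: 1...1......1...1

1...1......1...1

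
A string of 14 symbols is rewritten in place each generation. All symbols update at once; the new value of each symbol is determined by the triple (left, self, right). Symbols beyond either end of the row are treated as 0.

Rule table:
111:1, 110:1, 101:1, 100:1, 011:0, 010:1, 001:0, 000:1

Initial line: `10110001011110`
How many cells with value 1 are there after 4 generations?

11011101101111
01101110110111
00110111011011
10011011101101
count of 1: 9

9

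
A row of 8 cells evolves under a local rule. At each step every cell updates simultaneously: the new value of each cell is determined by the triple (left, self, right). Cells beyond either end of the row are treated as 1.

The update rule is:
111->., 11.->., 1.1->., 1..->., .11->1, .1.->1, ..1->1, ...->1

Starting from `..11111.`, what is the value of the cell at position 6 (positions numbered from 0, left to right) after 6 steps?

.

.11.....
.1..1111
.1.11...
.1.1..11
.1.1.11.
.1.1.1..
position 6 holds .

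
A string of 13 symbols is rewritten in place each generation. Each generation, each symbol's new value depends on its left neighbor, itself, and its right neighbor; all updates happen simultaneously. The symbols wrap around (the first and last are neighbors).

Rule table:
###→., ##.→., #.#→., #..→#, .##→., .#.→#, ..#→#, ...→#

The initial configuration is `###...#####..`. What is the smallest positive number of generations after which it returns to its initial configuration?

2

...###.....##
###...#####..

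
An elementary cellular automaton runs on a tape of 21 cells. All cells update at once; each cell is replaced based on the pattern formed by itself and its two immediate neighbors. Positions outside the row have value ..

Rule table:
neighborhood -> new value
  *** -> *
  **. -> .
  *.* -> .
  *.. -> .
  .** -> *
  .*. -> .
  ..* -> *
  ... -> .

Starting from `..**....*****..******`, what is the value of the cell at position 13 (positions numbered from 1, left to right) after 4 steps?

*

.**....*****..******.
**....*****..******..
*....*****..******...
....*****..******....
position 13 holds *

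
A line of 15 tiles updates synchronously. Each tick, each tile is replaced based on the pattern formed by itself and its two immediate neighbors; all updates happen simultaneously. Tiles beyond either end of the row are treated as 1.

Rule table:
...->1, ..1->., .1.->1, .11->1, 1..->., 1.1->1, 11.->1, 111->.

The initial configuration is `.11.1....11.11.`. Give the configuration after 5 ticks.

....111111.111.

11111.11.111111
....111111.....
.11.1....1.111.
11111.11.111.11
....111111.111.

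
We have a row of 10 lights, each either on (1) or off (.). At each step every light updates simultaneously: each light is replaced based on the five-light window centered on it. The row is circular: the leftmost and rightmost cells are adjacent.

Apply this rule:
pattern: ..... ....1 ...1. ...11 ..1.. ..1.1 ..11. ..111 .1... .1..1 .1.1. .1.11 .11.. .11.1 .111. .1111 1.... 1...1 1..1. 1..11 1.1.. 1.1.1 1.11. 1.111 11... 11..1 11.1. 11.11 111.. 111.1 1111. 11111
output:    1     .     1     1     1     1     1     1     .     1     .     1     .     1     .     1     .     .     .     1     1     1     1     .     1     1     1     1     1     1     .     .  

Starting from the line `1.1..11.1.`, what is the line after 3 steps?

step 1: 1.1111111.
step 2: 11.1....11
step 3: .111...111

.111...111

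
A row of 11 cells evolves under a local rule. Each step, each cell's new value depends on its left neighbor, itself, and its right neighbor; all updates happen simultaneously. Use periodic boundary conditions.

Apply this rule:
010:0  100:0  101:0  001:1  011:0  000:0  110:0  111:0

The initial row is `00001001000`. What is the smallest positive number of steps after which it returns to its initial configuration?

11

00010010000
00100100000
01001000000
10010000000
00100000001
01000000010
10000000100
00000001001
00000010010
00000100100
00001001000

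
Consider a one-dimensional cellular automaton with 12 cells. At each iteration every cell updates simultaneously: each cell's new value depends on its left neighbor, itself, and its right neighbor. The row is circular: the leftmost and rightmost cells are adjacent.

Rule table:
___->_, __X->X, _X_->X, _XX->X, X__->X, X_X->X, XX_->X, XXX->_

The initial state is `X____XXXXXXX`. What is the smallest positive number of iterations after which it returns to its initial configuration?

iteration 1: XX__XX______
iteration 2: XXXXXXX____X
iteration 3: ______XX__XX
iteration 4: X____XXXXXXX

4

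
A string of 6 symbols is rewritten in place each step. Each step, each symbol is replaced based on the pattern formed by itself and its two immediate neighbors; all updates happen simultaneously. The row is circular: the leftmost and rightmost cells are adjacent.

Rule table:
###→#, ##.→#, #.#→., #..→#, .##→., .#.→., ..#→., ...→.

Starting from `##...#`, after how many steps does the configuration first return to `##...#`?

6

step 1: ###...
step 2: .###..
step 3: ..###.
step 4: ...###
step 5: #...##
step 6: ##...#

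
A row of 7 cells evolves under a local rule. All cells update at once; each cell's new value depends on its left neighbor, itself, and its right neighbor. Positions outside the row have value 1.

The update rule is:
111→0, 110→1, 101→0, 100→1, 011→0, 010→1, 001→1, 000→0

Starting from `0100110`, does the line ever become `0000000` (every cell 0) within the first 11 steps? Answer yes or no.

step 1: 0111010
step 2: 0001010
step 3: 1011010
step 4: 1001010
step 5: 1111010
step 6: 0001010  (repeats step 2; period 4)
step 11: 1011010
step 11 is 1011010, still not uniform 0

no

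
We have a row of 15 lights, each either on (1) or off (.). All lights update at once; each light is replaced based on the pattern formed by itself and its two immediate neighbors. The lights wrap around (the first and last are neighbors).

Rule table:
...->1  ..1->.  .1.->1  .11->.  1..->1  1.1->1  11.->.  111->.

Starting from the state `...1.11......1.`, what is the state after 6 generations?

11.11..11111.11
..1..1......1..
1.11.111111.111
.1..1......1...
.11.111111.1111
1..1......1....

1..1......1....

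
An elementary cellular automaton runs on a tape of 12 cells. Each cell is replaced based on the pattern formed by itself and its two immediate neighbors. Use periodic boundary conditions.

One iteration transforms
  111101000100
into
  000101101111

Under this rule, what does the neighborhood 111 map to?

0

At position 1 the neighborhood is 111; the next row has 0 there.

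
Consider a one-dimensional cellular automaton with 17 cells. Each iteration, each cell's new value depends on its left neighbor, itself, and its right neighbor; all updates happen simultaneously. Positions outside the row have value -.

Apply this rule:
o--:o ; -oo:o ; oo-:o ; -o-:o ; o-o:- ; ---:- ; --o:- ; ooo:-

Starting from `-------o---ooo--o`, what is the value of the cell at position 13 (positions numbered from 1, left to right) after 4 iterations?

-

-------oo--o-oo-o
-------ooo-o-oo-o
-------o-o-o-oo-o
-------o-o-o-oo-o
position 13 holds -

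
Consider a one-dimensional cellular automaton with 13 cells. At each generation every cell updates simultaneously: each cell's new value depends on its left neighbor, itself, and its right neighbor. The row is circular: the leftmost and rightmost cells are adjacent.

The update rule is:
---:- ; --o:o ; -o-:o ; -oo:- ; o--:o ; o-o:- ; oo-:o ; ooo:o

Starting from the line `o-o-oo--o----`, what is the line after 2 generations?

o-o--ooooo--o
o-ooo-oooooo-

o-ooo-oooooo-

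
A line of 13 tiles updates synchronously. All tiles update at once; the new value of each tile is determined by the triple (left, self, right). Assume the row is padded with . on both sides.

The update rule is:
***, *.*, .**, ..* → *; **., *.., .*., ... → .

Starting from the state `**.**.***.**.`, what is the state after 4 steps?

*.**.***.**..
.**.***.**...
**.***.**....
*.***.**.....

*.***.**.....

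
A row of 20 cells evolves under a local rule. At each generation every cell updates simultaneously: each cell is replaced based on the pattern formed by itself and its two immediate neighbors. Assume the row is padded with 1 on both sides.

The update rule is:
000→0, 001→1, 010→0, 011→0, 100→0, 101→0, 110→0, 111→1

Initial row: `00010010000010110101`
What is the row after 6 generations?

generation 1: 00100100000100000000
generation 2: 01001000001000000001
generation 3: 00010000010000000010
generation 4: 00100000100000000100
generation 5: 01000001000000001001
generation 6: 00000010000000010010

00000010000000010010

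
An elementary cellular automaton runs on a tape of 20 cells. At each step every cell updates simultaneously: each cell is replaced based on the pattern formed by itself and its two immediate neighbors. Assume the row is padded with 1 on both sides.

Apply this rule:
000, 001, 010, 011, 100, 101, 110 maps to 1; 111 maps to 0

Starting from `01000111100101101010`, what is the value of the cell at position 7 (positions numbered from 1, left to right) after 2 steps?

step 1: 11111100111111111111
step 2: 00000111100000000000
position 7 holds 1

1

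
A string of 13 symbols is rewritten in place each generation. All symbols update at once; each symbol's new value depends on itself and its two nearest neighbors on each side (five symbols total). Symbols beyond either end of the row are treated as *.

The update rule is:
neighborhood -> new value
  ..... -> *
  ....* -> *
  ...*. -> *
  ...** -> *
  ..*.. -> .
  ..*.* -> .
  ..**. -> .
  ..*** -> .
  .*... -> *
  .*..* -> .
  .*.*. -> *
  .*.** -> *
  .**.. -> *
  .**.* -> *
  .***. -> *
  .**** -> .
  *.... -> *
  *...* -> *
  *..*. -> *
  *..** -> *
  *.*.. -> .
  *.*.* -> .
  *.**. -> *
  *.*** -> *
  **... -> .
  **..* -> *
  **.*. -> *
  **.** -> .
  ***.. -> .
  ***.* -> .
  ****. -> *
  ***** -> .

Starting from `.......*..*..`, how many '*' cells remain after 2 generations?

5

.******..*..*
.*...*.**..*.
count of *: 5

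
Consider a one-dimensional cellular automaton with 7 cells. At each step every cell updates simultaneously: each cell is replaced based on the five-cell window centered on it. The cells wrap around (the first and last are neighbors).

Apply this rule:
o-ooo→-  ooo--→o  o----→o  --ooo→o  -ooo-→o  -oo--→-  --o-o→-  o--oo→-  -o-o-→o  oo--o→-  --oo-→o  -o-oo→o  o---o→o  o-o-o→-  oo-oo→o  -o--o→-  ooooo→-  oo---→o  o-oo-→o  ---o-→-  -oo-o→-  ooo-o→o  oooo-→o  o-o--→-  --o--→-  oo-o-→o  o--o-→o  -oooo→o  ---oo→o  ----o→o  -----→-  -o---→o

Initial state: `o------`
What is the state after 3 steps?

step 1: -oo--o-
step 2: -o--o--
step 3: ---o-oo

---o-oo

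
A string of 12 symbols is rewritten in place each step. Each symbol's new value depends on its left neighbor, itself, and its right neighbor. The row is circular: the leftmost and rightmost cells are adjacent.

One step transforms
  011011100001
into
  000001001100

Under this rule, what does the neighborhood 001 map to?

0

At position 10 the neighborhood is 001; the next row has 0 there.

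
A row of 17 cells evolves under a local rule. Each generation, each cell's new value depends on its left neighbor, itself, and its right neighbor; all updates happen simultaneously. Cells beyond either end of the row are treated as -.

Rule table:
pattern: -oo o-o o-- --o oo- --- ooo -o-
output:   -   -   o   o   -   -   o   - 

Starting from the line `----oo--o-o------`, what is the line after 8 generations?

---o--oo---o-----
--o-oo--o-o-o----
-o----oo-----o---
o-o--o--o---o-o--
---oo-oo-o-o---o-
--o---------o-o-o
-o-o-------o-----
o---o-----o-o----

o---o-----o-o----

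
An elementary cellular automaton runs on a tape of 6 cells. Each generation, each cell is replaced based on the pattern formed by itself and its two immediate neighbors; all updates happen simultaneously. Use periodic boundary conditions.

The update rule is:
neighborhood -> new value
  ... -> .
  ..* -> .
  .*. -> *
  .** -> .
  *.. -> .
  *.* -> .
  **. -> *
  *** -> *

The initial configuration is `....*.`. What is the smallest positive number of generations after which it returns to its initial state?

....*.

1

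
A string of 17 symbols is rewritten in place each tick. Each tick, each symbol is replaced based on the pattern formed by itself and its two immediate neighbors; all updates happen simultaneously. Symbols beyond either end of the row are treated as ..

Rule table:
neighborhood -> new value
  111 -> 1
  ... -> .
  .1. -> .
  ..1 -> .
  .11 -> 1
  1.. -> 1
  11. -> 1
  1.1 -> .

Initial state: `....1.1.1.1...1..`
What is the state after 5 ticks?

...............1.

...........1...1.
............1...1
.............1...
..............1..
...............1.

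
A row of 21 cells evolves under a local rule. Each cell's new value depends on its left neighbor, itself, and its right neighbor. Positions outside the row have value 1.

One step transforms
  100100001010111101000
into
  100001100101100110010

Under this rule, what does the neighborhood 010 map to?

At position 3 the neighborhood is 010; the next row has 0 there.

0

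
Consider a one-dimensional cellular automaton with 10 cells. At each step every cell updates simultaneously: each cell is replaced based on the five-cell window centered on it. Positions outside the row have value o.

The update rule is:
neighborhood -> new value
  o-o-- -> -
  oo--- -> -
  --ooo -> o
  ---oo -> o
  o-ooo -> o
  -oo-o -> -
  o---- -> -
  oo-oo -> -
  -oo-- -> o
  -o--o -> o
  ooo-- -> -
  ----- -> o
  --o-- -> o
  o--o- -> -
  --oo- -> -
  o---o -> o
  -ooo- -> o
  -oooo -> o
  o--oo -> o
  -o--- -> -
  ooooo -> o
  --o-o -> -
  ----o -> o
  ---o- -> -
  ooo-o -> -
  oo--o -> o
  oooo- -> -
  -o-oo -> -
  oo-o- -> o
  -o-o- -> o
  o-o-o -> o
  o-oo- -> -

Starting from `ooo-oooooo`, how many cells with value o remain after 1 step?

7

o---oooooo
count of o: 7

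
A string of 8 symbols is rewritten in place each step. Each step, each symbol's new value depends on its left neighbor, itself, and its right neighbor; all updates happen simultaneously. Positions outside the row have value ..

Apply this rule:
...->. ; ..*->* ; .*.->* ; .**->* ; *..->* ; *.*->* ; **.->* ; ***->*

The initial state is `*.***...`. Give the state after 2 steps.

******..
*******.

*******.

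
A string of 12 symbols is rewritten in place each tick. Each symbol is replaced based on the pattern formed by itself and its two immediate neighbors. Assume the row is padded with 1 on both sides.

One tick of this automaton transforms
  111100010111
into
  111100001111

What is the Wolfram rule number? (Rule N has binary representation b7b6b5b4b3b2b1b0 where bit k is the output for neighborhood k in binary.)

232

position 0: 111 → 1  (bit 7 = 1)
position 3: 110 → 1  (bit 6 = 1)
position 8: 101 → 1  (bit 5 = 1)
position 4: 100 → 0  (bit 4 = 0)
position 9: 011 → 1  (bit 3 = 1)
position 7: 010 → 0  (bit 2 = 0)
position 6: 001 → 0  (bit 1 = 0)
position 5: 000 → 0  (bit 0 = 0)
bits b7..b0 = 11101000 = 232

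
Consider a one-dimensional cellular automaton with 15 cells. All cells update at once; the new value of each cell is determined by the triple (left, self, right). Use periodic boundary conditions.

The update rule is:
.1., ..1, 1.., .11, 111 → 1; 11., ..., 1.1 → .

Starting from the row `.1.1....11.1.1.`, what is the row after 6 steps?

1..11..1.111..1

11.11..11..1.11
1..1.111.111.11
.111.11..11..11
.11..1.111.111.
11.111.11..11.1
1..11..1.111..1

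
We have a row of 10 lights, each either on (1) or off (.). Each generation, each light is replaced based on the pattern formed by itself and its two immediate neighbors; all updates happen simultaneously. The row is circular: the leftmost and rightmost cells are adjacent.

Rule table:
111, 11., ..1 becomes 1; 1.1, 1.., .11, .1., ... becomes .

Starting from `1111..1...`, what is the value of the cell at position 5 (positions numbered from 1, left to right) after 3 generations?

generation 1: .111.1...1
generation 2: ..11....1.
generation 3: .1.1...1..
position 5 holds .

.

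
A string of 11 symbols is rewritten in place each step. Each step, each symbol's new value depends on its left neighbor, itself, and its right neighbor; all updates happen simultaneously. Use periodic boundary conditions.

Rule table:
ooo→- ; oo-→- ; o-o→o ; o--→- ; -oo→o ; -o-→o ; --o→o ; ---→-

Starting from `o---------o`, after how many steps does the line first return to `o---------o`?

---------oo
--------oo-
-------oo--
------oo---
-----oo----
----oo-----
---oo------
--oo-------
-oo--------
oo---------
o---------o

11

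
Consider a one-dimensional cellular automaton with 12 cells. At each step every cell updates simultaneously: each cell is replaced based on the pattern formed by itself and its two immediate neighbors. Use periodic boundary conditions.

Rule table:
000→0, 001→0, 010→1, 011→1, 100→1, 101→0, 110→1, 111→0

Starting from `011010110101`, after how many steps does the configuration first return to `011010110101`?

1

011010110101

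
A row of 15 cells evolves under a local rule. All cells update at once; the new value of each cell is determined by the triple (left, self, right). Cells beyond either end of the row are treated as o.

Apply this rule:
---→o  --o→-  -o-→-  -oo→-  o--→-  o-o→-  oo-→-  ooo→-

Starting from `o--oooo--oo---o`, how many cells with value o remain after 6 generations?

10

------------o--
-oooooooooo----
------------oo-
-oooooooooo----  (repeats generation 2; period 2)
generation 6: -oooooooooo----
count of o: 10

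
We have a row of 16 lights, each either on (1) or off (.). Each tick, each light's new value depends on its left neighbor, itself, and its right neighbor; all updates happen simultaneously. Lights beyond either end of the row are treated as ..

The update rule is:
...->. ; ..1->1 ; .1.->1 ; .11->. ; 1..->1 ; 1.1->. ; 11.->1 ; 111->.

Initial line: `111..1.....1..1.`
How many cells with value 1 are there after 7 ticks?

tick 1: ..11111...111111
tick 2: .1....11.1.....1
tick 3: 111..1.1.11...11
tick 4: ..1111.1..11.1.1
tick 5: .1...1.111.1.1.1
tick 6: 111.11...1.1.1.1
tick 7: ..1..11.11.1.1.1
count of 1: 8

8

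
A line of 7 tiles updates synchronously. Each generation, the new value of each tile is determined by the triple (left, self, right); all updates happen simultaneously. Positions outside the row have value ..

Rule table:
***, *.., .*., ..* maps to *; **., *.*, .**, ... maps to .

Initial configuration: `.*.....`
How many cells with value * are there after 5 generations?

3

generation 1: ***....
generation 2: .*.*...
generation 3: **.**..
generation 4: .....*.
generation 5: ....***
count of *: 3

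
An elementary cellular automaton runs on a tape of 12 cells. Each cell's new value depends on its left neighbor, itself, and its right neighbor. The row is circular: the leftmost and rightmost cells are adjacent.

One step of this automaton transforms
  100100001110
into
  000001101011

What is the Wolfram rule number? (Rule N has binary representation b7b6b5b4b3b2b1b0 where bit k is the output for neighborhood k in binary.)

105

position 9: 111 → 0  (bit 7 = 0)
position 10: 110 → 1  (bit 6 = 1)
position 11: 101 → 1  (bit 5 = 1)
position 1: 100 → 0  (bit 4 = 0)
position 8: 011 → 1  (bit 3 = 1)
position 0: 010 → 0  (bit 2 = 0)
position 2: 001 → 0  (bit 1 = 0)
position 5: 000 → 1  (bit 0 = 1)
bits b7..b0 = 01101001 = 105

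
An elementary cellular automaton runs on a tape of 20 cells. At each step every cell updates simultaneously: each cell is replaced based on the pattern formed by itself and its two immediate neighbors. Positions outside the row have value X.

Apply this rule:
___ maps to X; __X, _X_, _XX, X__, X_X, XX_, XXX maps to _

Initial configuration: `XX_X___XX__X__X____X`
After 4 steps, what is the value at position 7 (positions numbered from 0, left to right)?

step 1: _____X__________XX__
step 2: _XXX___XXXXXXXX_____
step 3: _____X__________XXX_
step 4: _XXX___XXXXXXXX_____
position 7 holds X

X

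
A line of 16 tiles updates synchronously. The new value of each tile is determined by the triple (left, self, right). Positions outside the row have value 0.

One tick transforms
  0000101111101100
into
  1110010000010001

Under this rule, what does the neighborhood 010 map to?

0

At position 4 the neighborhood is 010; the next row has 0 there.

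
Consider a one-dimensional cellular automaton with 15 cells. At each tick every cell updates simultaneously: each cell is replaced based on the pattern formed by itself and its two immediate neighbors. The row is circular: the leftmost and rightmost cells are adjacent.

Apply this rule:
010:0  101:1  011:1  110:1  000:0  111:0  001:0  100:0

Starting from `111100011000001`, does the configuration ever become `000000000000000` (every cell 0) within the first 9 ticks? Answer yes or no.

000100011000001
000000011000000
000000011000000  (fixed point — unchanged through tick 9)
tick 9 is 000000011000000, still not uniform 0

no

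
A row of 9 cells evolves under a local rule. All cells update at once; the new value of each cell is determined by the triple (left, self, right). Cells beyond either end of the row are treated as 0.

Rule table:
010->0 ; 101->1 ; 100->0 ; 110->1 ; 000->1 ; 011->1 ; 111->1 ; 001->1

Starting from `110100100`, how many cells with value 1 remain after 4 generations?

6

111001001
111010010
111100100
111101001
count of 1: 6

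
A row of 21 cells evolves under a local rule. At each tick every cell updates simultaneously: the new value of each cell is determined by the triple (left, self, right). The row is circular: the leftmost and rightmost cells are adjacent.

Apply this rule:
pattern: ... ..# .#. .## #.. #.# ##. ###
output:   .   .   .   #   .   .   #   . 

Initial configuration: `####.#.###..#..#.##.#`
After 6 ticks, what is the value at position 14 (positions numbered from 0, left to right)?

...#...#.#.......##.#
.................##..
.................##..  (fixed point — unchanged through tick 6)
position 14 holds .

.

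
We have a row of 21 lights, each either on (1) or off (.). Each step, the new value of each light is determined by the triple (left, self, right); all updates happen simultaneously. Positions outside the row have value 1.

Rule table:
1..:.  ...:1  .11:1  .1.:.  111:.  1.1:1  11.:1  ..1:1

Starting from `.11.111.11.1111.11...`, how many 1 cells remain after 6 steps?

step 1: 11111.111111..1111.11
step 2: ....111....1.11..111.
step 3: .1111.1.111.111.11.11
step 4: 11..11.11.111.111111.
step 5: .1.11111111.111....11
step 6: 1.11......111.1.1111.
count of 1: 11

11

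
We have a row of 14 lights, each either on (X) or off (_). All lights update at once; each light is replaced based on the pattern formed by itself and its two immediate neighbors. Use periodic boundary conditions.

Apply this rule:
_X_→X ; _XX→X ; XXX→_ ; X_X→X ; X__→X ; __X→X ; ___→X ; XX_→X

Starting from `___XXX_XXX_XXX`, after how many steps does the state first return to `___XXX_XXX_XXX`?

2

XXXX_XXX_XXX_X
___XXX_XXX_XXX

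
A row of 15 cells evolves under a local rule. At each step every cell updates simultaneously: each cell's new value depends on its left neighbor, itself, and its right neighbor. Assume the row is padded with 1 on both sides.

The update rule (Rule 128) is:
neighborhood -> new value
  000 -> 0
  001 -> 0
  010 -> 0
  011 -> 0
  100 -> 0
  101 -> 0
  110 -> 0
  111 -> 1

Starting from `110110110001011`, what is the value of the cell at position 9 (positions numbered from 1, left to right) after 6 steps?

100000000000001
000000000000000
000000000000000  (fixed point — unchanged through step 6)
position 9 holds 0

0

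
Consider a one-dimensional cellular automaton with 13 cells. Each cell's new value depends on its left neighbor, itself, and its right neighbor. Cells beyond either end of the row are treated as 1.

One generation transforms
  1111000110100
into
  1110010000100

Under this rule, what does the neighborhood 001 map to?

At position 6 the neighborhood is 001; the next row has 0 there.

0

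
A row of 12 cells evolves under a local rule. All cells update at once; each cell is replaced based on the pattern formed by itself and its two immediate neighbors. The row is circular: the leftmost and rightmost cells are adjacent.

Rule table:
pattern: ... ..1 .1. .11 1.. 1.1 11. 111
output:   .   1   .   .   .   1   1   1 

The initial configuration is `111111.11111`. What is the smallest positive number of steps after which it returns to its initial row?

step 1: 1111111.1111
step 2: 11111111.111
step 3: 111111111.11
step 4: 1111111111.1
step 5: 11111111111.
step 6: .11111111111
step 7: 1.1111111111
step 8: 11.111111111
step 9: 111.11111111
step 10: 1111.1111111
step 11: 11111.111111
step 12: 111111.11111

12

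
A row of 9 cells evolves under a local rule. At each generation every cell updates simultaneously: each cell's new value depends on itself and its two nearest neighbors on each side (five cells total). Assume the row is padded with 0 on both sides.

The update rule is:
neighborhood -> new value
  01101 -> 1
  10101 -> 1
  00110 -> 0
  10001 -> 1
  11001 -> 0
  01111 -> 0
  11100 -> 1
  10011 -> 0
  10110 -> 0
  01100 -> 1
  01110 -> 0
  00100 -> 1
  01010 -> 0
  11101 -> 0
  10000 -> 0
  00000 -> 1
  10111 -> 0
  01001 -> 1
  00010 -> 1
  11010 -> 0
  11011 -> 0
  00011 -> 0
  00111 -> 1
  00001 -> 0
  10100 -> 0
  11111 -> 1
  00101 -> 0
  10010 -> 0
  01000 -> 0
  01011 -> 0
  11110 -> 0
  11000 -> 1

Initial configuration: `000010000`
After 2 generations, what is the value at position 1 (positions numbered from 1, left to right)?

0

110110011
010010001
position 1 holds 0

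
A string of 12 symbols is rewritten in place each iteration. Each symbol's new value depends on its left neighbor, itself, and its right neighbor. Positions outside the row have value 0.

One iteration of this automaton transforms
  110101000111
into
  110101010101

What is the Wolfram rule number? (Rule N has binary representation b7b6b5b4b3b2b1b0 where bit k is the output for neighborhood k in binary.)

position 10: 111 → 0  (bit 7 = 0)
position 1: 110 → 1  (bit 6 = 1)
position 2: 101 → 0  (bit 5 = 0)
position 6: 100 → 0  (bit 4 = 0)
position 0: 011 → 1  (bit 3 = 1)
position 3: 010 → 1  (bit 2 = 1)
position 8: 001 → 0  (bit 1 = 0)
position 7: 000 → 1  (bit 0 = 1)
bits b7..b0 = 01001101 = 77

77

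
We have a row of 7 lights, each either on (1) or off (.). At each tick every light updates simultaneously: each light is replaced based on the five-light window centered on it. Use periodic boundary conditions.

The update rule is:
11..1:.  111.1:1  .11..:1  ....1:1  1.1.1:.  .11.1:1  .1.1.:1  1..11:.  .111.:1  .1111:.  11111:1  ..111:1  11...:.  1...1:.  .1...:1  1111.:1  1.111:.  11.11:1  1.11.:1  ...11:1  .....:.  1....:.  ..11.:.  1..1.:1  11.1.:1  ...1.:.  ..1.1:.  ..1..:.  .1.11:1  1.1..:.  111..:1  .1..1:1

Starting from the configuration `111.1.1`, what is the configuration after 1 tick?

.111.1.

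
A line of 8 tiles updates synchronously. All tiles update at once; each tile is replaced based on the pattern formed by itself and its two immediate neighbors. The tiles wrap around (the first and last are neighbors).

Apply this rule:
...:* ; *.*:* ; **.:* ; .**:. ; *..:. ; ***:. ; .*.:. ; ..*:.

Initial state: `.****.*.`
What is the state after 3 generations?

..*...*.

....**..
***..*.*
..*...*.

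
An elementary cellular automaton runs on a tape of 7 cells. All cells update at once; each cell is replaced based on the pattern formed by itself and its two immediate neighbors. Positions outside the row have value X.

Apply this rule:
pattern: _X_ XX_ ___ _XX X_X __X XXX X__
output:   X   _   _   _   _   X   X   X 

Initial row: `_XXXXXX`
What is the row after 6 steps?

_X_XXX_

__XXXXX
XX_XXXX
X___XXX
_X_X_XX
_X_X__X
_X_XXX_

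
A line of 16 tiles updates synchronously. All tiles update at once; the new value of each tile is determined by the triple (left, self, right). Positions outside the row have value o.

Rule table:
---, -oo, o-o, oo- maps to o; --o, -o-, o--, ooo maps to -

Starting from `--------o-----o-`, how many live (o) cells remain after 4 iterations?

-oooooo---ooo--o
oo----o-o-o-o--o
-o-oo--o-o-o---o
o-ooo---o-o--o-o
count of o: 8

8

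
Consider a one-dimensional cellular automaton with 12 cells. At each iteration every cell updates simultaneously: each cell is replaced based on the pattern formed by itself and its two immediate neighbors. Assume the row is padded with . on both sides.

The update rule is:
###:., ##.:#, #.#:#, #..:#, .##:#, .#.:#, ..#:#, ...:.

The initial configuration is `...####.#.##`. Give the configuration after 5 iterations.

#.####.....#

..##..######
.######....#
##....##..##
###..#######
#.####.....#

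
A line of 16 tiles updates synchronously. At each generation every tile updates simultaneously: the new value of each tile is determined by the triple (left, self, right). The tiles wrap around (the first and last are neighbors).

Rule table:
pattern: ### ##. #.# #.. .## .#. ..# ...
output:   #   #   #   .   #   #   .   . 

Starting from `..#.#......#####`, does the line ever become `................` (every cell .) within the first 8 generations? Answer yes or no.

no

..###......#####
..###......#####  (fixed point — unchanged through generation 8)
generation 8 is ..###......#####, still not uniform .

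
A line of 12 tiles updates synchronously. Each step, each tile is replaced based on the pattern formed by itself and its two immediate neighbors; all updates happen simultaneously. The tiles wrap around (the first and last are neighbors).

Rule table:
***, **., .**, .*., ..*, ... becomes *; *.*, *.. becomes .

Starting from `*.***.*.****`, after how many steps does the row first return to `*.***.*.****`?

step 1: *.***.*.****

1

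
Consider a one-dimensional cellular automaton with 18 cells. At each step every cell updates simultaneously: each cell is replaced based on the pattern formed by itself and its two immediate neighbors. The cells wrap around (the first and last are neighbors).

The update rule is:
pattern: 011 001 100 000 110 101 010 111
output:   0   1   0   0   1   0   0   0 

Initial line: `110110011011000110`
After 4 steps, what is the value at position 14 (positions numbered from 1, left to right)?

010010101001001010
100100000010010000
001000000100100001
010000001001000010
position 14 holds 0

0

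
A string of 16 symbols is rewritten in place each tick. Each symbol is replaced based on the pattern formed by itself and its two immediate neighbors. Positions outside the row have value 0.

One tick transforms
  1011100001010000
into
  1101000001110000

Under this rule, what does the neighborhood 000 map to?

0

At position 6 the neighborhood is 000; the next row has 0 there.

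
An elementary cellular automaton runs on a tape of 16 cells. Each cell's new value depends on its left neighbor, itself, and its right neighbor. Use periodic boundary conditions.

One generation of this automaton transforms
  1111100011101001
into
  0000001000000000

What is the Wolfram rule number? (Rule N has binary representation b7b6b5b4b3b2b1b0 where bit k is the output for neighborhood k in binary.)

position 0: 111 → 0  (bit 7 = 0)
position 4: 110 → 0  (bit 6 = 0)
position 11: 101 → 0  (bit 5 = 0)
position 5: 100 → 0  (bit 4 = 0)
position 8: 011 → 0  (bit 3 = 0)
position 12: 010 → 0  (bit 2 = 0)
position 7: 001 → 0  (bit 1 = 0)
position 6: 000 → 1  (bit 0 = 1)
bits b7..b0 = 00000001 = 1

1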